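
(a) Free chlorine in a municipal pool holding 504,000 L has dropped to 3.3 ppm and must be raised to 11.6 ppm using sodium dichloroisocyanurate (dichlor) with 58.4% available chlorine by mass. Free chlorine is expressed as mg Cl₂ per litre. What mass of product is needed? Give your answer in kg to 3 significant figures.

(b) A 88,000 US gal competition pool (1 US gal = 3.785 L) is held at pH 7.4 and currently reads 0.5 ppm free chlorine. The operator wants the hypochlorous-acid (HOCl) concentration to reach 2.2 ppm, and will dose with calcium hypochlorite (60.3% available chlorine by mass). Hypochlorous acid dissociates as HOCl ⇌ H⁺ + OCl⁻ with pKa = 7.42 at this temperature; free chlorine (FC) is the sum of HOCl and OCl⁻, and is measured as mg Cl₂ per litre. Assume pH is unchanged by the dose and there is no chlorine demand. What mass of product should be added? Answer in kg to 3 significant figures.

(a) 7.16 kg; (b) 2.10 kg

(a) Chlorine deficit: 11.6 − 3.3 = 8.3 ppm = 8.3 mg/L as Cl₂.
(a) Cl₂ equivalent needed: 8.3 mg/L × 504,000 L = 4,183,000 mg = 4183 g.
(a) Product at 58.4% available chlorine: 4183 / 0.584 = 7163 g.

(b) Volume: 88,000 US gal × 3.785 L/gal = 333,080 L.
(b) [OCl⁻]/[HOCl] = 10^(pH − pKa) = 10^(7.4 − 7.42) = 0.955; fraction as HOCl = 1/(1 + 0.955) = 0.5115.
(b) Free chlorine required for 2.2 ppm HOCl: 2.2 / 0.5115 = 4.301 ppm.
(b) FC to add: 4.301 − 0.5 = 3.801 mg/L as Cl₂.
(b) Cl₂ equivalent: 3.801 mg/L × 333,080 L = 1266 g.
(b) Product at 60.3% available Cl: 1266 / 0.603 = 2100 g.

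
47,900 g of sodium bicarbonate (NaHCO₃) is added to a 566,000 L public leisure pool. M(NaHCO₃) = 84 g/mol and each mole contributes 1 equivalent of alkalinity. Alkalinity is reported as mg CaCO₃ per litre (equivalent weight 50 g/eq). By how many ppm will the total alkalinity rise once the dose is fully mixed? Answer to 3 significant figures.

Moles of NaHCO₃: 47,900 g ÷ 84 g/mol = 570.2 mol → 570.2 eq of alkalinity.
As CaCO₃: 570.2 eq × 50 g/eq = 28,510 g.
Rise: 28,510 g / 566,000 L × 1000 = 50.37 mg/L.

50.4 ppm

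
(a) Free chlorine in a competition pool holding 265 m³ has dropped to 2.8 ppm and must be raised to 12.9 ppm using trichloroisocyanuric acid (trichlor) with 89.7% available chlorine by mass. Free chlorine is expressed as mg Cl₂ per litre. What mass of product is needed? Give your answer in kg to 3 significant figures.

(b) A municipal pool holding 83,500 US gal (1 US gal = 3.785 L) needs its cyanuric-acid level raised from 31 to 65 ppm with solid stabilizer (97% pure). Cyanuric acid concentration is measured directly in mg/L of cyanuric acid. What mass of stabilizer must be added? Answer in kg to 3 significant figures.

(a) Volume: 265 m³ = 265,000 L.
(a) Chlorine deficit: 12.9 − 2.8 = 10.1 ppm = 10.1 mg/L as Cl₂.
(a) Cl₂ equivalent needed: 10.1 mg/L × 265,000 L = 2,676,000 mg = 2676 g.
(a) Product at 89.7% available chlorine: 2676 / 0.897 = 2984 g.

(b) Volume: 83,500 US gal × 3.785 L/gal = 316,048 L.
(b) CYA to add: (65 − 31) = 34 mg/L × 316,048 L = 10,750 g cyanuric acid.
(b) At 97% purity: 10,750 / 0.97 = 11,080 g product.

(a) 2.98 kg; (b) 11.1 kg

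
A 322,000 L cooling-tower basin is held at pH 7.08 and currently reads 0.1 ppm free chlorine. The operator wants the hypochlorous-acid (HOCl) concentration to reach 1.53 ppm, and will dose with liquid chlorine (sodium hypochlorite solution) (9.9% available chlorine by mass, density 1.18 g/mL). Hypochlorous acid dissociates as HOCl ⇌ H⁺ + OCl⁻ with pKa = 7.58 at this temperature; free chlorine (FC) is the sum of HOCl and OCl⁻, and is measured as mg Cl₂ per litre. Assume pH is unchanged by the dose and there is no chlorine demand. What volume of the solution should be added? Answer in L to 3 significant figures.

[OCl⁻]/[HOCl] = 10^(pH − pKa) = 10^(7.08 − 7.58) = 0.3162; fraction as HOCl = 1/(1 + 0.3162) = 0.7597.
Free chlorine required for 1.53 ppm HOCl: 1.53 / 0.7597 = 2.014 ppm.
FC to add: 2.014 − 0.1 = 1.914 mg/L as Cl₂.
Cl₂ equivalent: 1.914 mg/L × 322,000 L = 616.3 g.
Product at 9.9% available Cl: 616.3 / 0.099 = 6225 g.
Volume: 6225 g ÷ 1.18 g/mL = 5275 mL.

5.28 L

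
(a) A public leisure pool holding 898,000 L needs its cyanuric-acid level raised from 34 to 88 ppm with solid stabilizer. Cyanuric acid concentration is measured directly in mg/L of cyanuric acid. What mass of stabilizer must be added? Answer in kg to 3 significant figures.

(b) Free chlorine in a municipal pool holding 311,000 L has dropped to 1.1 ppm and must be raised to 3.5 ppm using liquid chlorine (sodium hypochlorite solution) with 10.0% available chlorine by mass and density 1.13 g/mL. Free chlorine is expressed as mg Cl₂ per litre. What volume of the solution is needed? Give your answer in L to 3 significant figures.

(a) CYA to add: (88 − 34) = 54 mg/L × 898,000 L = 48,490 g cyanuric acid.

(b) Chlorine deficit: 3.5 − 1.1 = 2.4 ppm = 2.4 mg/L as Cl₂.
(b) Cl₂ equivalent needed: 2.4 mg/L × 311,000 L = 746,400 mg = 746.4 g.
(b) Product at 10.0% available chlorine: 746.4 / 0.1 = 7464 g.
(b) Volume at density 1.13 g/mL: 7464 g ÷ 1.13 g/mL = 6605 mL.

(a) 48.5 kg; (b) 6.61 L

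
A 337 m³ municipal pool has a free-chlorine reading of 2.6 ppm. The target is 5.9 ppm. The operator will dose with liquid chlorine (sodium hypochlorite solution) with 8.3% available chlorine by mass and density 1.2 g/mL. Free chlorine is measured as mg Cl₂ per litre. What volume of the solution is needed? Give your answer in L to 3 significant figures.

Volume: 337 m³ = 337,000 L.
Chlorine deficit: 5.9 − 2.6 = 3.3 ppm = 3.3 mg/L as Cl₂.
Cl₂ equivalent needed: 3.3 mg/L × 337,000 L = 1,112,000 mg = 1112 g.
Product at 8.3% available chlorine: 1112 / 0.083 = 13,400 g.
Volume at density 1.2 g/mL: 13,400 g ÷ 1.2 g/mL = 11,170 mL.

11.2 L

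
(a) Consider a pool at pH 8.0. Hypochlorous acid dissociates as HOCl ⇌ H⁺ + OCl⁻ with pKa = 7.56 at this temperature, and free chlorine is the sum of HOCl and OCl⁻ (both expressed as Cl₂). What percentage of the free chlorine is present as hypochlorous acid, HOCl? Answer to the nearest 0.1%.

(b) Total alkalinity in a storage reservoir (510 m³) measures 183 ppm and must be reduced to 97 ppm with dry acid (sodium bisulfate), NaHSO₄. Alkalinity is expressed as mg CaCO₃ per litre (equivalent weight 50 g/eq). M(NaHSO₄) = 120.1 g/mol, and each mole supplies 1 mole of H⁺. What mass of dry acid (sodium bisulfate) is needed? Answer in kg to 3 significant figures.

(a) 26.6%; (b) 105 kg

(a) [OCl⁻]/[HOCl] = 10^(pH − pKa) = 10^(8.0 − 7.56) = 10^0.44 = 2.754.
(a) Fraction as HOCl = 1 / (1 + 2.754) = 0.2664.

(b) Volume: 510 m³ = 510,000 L.
(b) Alkalinity to neutralize: (183 − 97) = 86 mg/L as CaCO₃ × 510,000 L = 43,860 g as CaCO₃.
(b) Equivalents of H⁺ required: 43,860 ÷ 50 g/eq = 877.2 eq = 877.2 mol NaHSO₄.
(b) Mass of NaHSO₄: 877.2 × 120.1 = 105,400 g.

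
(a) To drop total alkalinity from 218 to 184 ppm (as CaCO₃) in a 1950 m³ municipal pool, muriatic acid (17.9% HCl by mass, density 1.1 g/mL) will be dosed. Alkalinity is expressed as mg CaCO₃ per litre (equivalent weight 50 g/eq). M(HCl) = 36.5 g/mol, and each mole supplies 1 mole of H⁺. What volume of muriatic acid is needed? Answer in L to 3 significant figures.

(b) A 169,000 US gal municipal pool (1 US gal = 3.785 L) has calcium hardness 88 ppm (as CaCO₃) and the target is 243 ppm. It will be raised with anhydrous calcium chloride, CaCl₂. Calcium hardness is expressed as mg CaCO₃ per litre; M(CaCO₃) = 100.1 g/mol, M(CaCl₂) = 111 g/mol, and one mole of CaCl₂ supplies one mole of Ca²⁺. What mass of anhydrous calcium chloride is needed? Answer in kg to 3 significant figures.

(a) 246 L; (b) 110 kg

(a) Volume: 1950 m³ = 1,950,000 L.
(a) Alkalinity to neutralize: (218 − 184) = 34 mg/L as CaCO₃ × 1,950,000 L = 66,300 g as CaCO₃.
(a) Equivalents of H⁺ required: 66,300 ÷ 50 g/eq = 1326 eq = 1326 mol HCl.
(a) Mass of HCl: 1326 × 36.5 = 48,400 g.
(a) Mass of 17.9% solution: 48,400 / 0.179 = 270,400 g.
(a) Volume: 270,400 g ÷ 1.1 g/mL = 245,800 mL.

(b) Volume: 169,000 US gal × 3.785 L/gal = 639,665 L.
(b) Hardness to add: (243 − 88) = 155 mg/L as CaCO₃ × 639,665 L = 99,150 g as CaCO₃.
(b) Moles of Ca²⁺ (1 mol Ca²⁺ ≡ 1 mol CaCO₃): 99,150 / 100.1 g/mol = 990.5 mol.
(b) Mass of CaCl₂: 990.5 × 111 = 109,900 g.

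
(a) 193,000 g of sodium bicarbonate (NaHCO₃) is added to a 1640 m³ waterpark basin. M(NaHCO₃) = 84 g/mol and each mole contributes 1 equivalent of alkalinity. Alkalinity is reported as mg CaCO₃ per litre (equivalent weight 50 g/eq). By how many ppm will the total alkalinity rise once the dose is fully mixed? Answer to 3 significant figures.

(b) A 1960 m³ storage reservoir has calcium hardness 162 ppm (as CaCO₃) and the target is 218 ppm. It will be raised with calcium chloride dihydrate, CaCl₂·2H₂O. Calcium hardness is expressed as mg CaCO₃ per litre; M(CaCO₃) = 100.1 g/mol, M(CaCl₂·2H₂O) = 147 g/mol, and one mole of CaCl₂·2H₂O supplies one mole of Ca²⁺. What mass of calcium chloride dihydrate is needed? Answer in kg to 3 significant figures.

(a) Volume: 1640 m³ = 1,640,000 L.
(a) Moles of NaHCO₃: 193,000 g ÷ 84 g/mol = 2298 mol → 2298 eq of alkalinity.
(a) As CaCO₃: 2298 eq × 50 g/eq = 114,900 g.
(a) Rise: 114,900 g / 1,640,000 L × 1000 = 70.05 mg/L.

(b) Volume: 1960 m³ = 1,960,000 L.
(b) Hardness to add: (218 − 162) = 56 mg/L as CaCO₃ × 1,960,000 L = 109,800 g as CaCO₃.
(b) Moles of Ca²⁺ (1 mol Ca²⁺ ≡ 1 mol CaCO₃): 109,800 / 100.1 g/mol = 1097 mol.
(b) Mass of CaCl₂·2H₂O: 1097 × 147 = 161,200 g.

(a) 70.0 ppm; (b) 161 kg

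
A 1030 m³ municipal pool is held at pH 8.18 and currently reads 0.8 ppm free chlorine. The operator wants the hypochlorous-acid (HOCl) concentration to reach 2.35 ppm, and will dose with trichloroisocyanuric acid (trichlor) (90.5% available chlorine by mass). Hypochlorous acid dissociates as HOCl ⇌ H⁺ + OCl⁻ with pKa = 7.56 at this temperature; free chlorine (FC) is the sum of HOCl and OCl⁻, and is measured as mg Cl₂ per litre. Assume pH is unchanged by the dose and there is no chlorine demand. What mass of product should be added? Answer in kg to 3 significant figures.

12.9 kg

Volume: 1030 m³ = 1,030,000 L.
[OCl⁻]/[HOCl] = 10^(pH − pKa) = 10^(8.18 − 7.56) = 4.169; fraction as HOCl = 1/(1 + 4.169) = 0.1935.
Free chlorine required for 2.35 ppm HOCl: 2.35 / 0.1935 = 12.15 ppm.
FC to add: 12.15 − 0.8 = 11.35 mg/L as Cl₂.
Cl₂ equivalent: 11.35 mg/L × 1,030,000 L = 11,690 g.
Product at 90.5% available Cl: 11,690 / 0.905 = 12,910 g.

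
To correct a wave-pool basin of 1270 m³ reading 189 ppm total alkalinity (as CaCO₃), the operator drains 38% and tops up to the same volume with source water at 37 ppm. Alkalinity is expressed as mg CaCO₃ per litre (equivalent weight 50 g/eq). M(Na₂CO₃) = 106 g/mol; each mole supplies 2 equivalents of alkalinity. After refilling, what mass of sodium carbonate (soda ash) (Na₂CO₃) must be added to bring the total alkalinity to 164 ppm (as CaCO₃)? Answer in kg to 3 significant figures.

44.1 kg

Volume: 1270 m³ = 1,270,000 L.
After draining 38% and refilling: 189 × 0.62 + 37 × 0.38 = 131.24 ppm.
Deficit to target: 164 − 131.24 = 32.76 mg/L.
As CaCO₃: 32.76 mg/L × 1,270,000 L = 41,610 g; ÷ 50 g/eq ÷ 2 = 416.1 mol Na₂CO₃.
Mass: 416.1 × 106 = 44,100 g.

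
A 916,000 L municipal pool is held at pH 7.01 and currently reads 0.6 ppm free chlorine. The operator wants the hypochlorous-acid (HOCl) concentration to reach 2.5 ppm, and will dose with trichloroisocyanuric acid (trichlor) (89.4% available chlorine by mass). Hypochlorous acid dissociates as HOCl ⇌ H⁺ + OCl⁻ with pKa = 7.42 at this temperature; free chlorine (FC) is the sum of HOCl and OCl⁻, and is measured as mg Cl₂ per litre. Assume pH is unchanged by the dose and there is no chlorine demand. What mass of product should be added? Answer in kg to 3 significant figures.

[OCl⁻]/[HOCl] = 10^(pH − pKa) = 10^(7.01 − 7.42) = 0.389; fraction as HOCl = 1/(1 + 0.389) = 0.7199.
Free chlorine required for 2.5 ppm HOCl: 2.5 / 0.7199 = 3.473 ppm.
FC to add: 3.473 − 0.6 = 2.873 mg/L as Cl₂.
Cl₂ equivalent: 2.873 mg/L × 916,000 L = 2631 g.
Product at 89.4% available Cl: 2631 / 0.894 = 2943 g.

2.94 kg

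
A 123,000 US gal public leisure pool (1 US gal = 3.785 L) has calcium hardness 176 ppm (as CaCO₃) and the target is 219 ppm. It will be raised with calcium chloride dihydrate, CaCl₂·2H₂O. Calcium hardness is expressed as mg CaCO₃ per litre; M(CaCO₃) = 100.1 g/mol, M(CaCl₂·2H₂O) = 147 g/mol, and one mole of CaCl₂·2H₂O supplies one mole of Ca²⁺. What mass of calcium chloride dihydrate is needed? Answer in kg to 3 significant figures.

Volume: 123,000 US gal × 3.785 L/gal = 465,555 L.
Hardness to add: (219 − 176) = 43 mg/L as CaCO₃ × 465,555 L = 20,020 g as CaCO₃.
Moles of Ca²⁺ (1 mol Ca²⁺ ≡ 1 mol CaCO₃): 20,020 / 100.1 g/mol = 200 mol.
Mass of CaCl₂·2H₂O: 200 × 147 = 29,400 g.

29.4 kg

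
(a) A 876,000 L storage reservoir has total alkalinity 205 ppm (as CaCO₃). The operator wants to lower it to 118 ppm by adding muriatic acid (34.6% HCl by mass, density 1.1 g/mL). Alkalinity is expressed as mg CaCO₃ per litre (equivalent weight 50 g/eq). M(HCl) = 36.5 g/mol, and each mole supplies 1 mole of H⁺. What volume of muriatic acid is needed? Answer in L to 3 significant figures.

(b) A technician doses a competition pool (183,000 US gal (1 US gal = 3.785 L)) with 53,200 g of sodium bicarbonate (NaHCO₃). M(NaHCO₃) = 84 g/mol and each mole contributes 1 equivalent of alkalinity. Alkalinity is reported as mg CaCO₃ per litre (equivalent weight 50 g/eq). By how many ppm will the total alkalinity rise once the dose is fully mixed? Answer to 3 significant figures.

(a) 146 L; (b) 45.7 ppm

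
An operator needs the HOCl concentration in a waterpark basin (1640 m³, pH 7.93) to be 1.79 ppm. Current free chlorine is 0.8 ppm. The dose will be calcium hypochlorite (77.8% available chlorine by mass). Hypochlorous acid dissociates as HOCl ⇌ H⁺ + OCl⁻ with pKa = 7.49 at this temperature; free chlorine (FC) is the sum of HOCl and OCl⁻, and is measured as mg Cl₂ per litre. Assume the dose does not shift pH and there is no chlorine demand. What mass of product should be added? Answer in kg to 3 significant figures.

Volume: 1640 m³ = 1,640,000 L.
[OCl⁻]/[HOCl] = 10^(pH − pKa) = 10^(7.93 − 7.49) = 2.754; fraction as HOCl = 1/(1 + 2.754) = 0.2664.
Free chlorine required for 1.79 ppm HOCl: 1.79 / 0.2664 = 6.72 ppm.
FC to add: 6.72 − 0.8 = 5.92 mg/L as Cl₂.
Cl₂ equivalent: 5.92 mg/L × 1,640,000 L = 9709 g.
Product at 77.8% available Cl: 9709 / 0.778 = 12,480 g.

12.5 kg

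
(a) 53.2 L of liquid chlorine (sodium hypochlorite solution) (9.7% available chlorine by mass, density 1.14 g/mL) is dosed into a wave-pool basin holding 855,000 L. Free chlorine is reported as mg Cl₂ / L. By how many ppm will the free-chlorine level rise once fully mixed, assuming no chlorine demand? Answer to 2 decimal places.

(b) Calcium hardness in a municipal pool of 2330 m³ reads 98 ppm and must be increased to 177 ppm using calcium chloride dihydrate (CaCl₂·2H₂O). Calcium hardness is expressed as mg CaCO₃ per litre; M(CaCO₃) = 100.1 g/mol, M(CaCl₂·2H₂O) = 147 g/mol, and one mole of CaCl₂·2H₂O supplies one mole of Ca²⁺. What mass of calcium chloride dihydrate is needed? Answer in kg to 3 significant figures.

(a) Mass of solution: 53.2 L × 1000 mL/L × 1.14 g/mL = 60,650 g.
(a) Available chlorine delivered: 60,650 g × 0.097 = 5883 g as Cl₂.
(a) Concentration rise: 5883 g / 855,000 L = 6.881 mg/L = 6.88 ppm.

(b) Volume: 2330 m³ = 2,330,000 L.
(b) Hardness to add: (177 − 98) = 79 mg/L as CaCO₃ × 2,330,000 L = 184,100 g as CaCO₃.
(b) Moles of Ca²⁺ (1 mol Ca²⁺ ≡ 1 mol CaCO₃): 184,100 / 100.1 g/mol = 1839 mol.
(b) Mass of CaCl₂·2H₂O: 1839 × 147 = 270,300 g.

(a) 6.88 ppm; (b) 270 kg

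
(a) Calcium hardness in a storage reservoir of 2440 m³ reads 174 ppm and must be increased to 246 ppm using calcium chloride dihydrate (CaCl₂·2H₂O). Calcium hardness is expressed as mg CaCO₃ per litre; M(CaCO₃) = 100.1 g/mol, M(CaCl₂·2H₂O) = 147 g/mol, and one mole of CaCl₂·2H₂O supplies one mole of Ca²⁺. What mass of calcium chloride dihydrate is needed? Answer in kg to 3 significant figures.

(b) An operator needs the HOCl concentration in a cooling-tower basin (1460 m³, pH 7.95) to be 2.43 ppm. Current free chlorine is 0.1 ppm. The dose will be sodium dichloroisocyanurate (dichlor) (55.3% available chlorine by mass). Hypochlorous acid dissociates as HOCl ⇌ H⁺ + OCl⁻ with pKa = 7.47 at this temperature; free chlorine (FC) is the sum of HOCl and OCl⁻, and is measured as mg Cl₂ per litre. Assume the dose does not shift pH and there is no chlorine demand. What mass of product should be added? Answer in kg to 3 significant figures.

(a) 258 kg; (b) 25.5 kg

(a) Volume: 2440 m³ = 2,440,000 L.
(a) Hardness to add: (246 − 174) = 72 mg/L as CaCO₃ × 2,440,000 L = 175,700 g as CaCO₃.
(a) Moles of Ca²⁺ (1 mol Ca²⁺ ≡ 1 mol CaCO₃): 175,700 / 100.1 g/mol = 1755 mol.
(a) Mass of CaCl₂·2H₂O: 1755 × 147 = 258,000 g.

(b) Volume: 1460 m³ = 1,460,000 L.
(b) [OCl⁻]/[HOCl] = 10^(pH − pKa) = 10^(7.95 − 7.47) = 3.02; fraction as HOCl = 1/(1 + 3.02) = 0.2488.
(b) Free chlorine required for 2.43 ppm HOCl: 2.43 / 0.2488 = 9.768 ppm.
(b) FC to add: 9.768 − 0.1 = 9.668 mg/L as Cl₂.
(b) Cl₂ equivalent: 9.668 mg/L × 1,460,000 L = 14,120 g.
(b) Product at 55.3% available Cl: 14,120 / 0.553 = 25,530 g.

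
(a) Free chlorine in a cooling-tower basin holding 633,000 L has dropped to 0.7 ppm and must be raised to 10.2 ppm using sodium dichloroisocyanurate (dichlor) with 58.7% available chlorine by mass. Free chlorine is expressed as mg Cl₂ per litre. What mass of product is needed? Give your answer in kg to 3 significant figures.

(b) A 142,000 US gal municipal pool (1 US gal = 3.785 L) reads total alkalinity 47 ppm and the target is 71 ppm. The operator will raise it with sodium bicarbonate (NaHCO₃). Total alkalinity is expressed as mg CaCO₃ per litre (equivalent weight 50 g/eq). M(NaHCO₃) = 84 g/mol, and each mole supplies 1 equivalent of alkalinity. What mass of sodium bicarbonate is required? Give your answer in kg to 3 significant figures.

(a) Chlorine deficit: 10.2 − 0.7 = 9.5 ppm = 9.5 mg/L as Cl₂.
(a) Cl₂ equivalent needed: 9.5 mg/L × 633,000 L = 6,014,000 mg = 6014 g.
(a) Product at 58.7% available chlorine: 6014 / 0.587 = 10,240 g.

(b) Volume: 142,000 US gal × 3.785 L/gal = 537,470 L.
(b) Alkalinity to add: (71 − 47) = 24 mg/L as CaCO₃ × 537,470 L = 12,900 g as CaCO₃.
(b) Equivalents: 12,900 g ÷ 50 g/eq = 258 eq.
(b) NaHCO₃ supplies 1 eq per mole → 258 mol.
(b) Mass: 258 mol × 84 g/mol = 21,670 g.

(a) 10.2 kg; (b) 21.7 kg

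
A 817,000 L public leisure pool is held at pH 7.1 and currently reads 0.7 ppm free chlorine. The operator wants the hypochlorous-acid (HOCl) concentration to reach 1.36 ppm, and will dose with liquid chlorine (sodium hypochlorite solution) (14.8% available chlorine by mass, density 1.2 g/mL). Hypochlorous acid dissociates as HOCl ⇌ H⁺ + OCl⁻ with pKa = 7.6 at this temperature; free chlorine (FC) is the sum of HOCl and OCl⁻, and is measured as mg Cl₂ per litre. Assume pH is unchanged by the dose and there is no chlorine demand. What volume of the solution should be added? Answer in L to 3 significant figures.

[OCl⁻]/[HOCl] = 10^(pH − pKa) = 10^(7.1 − 7.6) = 0.3162; fraction as HOCl = 1/(1 + 0.3162) = 0.7597.
Free chlorine required for 1.36 ppm HOCl: 1.36 / 0.7597 = 1.79 ppm.
FC to add: 1.79 − 0.7 = 1.09 mg/L as Cl₂.
Cl₂ equivalent: 1.09 mg/L × 817,000 L = 890.6 g.
Product at 14.8% available Cl: 890.6 / 0.148 = 6017 g.
Volume: 6017 g ÷ 1.2 g/mL = 5015 mL.

5.01 L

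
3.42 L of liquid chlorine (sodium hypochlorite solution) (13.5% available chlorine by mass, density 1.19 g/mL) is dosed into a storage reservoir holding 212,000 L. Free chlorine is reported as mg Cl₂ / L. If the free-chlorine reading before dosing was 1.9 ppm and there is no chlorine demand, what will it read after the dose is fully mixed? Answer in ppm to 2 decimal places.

Mass of solution: 3.42 L × 1000 mL/L × 1.19 g/mL = 4070 g.
Available chlorine delivered: 4070 g × 0.135 = 549.4 g as Cl₂.
Concentration rise: 549.4 g / 212,000 L = 2.592 mg/L = 2.59 ppm.
Final FC: 1.9 + 2.59 = 4.49 ppm.

4.49 ppm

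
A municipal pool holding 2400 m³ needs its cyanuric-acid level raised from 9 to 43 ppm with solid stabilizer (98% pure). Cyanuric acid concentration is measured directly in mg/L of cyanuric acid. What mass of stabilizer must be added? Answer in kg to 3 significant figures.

Volume: 2400 m³ = 2,400,000 L.
CYA to add: (43 − 9) = 34 mg/L × 2,400,000 L = 81,600 g cyanuric acid.
At 98% purity: 81,600 / 0.98 = 83,270 g product.

83.3 kg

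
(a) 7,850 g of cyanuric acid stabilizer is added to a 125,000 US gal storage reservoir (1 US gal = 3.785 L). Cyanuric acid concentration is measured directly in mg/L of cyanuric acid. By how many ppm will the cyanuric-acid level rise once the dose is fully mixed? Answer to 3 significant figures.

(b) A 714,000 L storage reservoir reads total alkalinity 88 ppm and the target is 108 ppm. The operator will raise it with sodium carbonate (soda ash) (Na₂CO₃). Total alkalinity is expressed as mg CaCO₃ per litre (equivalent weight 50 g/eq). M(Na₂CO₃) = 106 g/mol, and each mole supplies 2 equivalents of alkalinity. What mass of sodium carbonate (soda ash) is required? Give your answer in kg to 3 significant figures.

(a) 16.6 ppm; (b) 15.1 kg

(a) Volume: 125,000 US gal × 3.785 L/gal = 473,125 L.
(a) Rise: 7,850 g / 473,125 L × 1000 = 16.59 mg/L.

(b) Alkalinity to add: (108 − 88) = 20 mg/L as CaCO₃ × 714,000 L = 14,280 g as CaCO₃.
(b) Equivalents: 14,280 g ÷ 50 g/eq = 285.6 eq.
(b) Each mole of Na₂CO₃ supplies 2 eq, so 285.6 / 2 = 142.8 mol.
(b) Mass: 142.8 mol × 106 g/mol = 15,140 g.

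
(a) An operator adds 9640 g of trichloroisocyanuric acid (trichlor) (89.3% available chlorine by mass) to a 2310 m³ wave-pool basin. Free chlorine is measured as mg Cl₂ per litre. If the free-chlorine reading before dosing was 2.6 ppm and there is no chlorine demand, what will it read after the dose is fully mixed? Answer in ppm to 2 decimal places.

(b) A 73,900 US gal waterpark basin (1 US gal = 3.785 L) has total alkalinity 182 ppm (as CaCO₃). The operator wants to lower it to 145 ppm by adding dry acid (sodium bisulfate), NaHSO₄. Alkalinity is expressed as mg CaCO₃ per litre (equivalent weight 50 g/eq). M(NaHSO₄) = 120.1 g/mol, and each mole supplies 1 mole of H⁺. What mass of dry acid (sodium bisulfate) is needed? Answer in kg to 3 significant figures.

(a) 6.33 ppm; (b) 24.9 kg

(a) Volume: 2310 m³ = 2,310,000 L.
(a) Available chlorine delivered: 9640 g × 0.893 = 8609 g as Cl₂.
(a) Concentration rise: 8609 g / 2,310,000 L = 3.727 mg/L = 3.73 ppm.
(a) Final FC: 2.6 + 3.73 = 6.33 ppm.

(b) Volume: 73,900 US gal × 3.785 L/gal = 279,712 L.
(b) Alkalinity to neutralize: (182 − 145) = 37 mg/L as CaCO₃ × 279,712 L = 10,350 g as CaCO₃.
(b) Equivalents of H⁺ required: 10,350 ÷ 50 g/eq = 207 eq = 207 mol NaHSO₄.
(b) Mass of NaHSO₄: 207 × 120.1 = 24,860 g.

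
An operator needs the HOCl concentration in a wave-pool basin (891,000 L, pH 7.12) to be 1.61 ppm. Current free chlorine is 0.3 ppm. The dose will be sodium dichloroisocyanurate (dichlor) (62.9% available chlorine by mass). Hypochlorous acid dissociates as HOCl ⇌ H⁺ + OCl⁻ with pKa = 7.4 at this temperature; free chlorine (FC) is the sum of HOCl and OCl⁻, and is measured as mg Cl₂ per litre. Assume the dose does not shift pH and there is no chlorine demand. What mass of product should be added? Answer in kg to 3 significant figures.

3.05 kg

[OCl⁻]/[HOCl] = 10^(pH − pKa) = 10^(7.12 − 7.4) = 0.5248; fraction as HOCl = 1/(1 + 0.5248) = 0.6558.
Free chlorine required for 1.61 ppm HOCl: 1.61 / 0.6558 = 2.455 ppm.
FC to add: 2.455 − 0.3 = 2.155 mg/L as Cl₂.
Cl₂ equivalent: 2.155 mg/L × 891,000 L = 1920 g.
Product at 62.9% available Cl: 1920 / 0.629 = 3053 g.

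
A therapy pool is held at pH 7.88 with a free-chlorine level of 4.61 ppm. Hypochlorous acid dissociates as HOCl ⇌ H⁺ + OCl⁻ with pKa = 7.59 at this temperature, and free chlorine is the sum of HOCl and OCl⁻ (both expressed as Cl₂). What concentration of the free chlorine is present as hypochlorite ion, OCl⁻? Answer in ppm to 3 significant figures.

[OCl⁻]/[HOCl] = 10^(pH − pKa) = 10^(7.88 − 7.59) = 10^0.29 = 1.95.
Fraction as HOCl = 1 / (1 + 1.95) = 0.339.
OCl⁻ = (1 − 0.339) × 4.61 ppm = 3.047 ppm.

3.05 ppm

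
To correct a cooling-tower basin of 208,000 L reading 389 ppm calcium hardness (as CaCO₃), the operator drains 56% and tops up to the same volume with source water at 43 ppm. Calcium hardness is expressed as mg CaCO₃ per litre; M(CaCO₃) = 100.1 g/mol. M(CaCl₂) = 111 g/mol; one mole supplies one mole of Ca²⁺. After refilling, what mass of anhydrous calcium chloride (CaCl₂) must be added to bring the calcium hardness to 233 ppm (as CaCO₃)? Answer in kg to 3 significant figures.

8.71 kg

After draining 56% and refilling: 389 × 0.44 + 43 × 0.56 = 195.24 ppm.
Deficit to target: 233 − 195.24 = 37.76 mg/L.
As CaCO₃: 37.76 mg/L × 208,000 L = 7854 g; ÷ 100.1 = 78.46 mol Ca²⁺.
Mass: 78.46 × 111 = 8709 g.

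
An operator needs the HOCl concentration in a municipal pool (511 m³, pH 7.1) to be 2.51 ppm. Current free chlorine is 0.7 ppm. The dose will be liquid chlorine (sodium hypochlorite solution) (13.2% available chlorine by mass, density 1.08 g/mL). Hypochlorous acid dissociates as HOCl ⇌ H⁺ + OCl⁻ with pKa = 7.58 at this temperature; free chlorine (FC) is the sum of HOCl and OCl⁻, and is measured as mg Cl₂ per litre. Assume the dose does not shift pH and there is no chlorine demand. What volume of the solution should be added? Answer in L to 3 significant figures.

9.47 L

Volume: 511 m³ = 511,000 L.
[OCl⁻]/[HOCl] = 10^(pH − pKa) = 10^(7.1 − 7.58) = 0.3311; fraction as HOCl = 1/(1 + 0.3311) = 0.7512.
Free chlorine required for 2.51 ppm HOCl: 2.51 / 0.7512 = 3.341 ppm.
FC to add: 3.341 − 0.7 = 2.641 mg/L as Cl₂.
Cl₂ equivalent: 2.641 mg/L × 511,000 L = 1350 g.
Product at 13.2% available Cl: 1350 / 0.132 = 10,220 g.
Volume: 10,220 g ÷ 1.08 g/mL = 9467 mL.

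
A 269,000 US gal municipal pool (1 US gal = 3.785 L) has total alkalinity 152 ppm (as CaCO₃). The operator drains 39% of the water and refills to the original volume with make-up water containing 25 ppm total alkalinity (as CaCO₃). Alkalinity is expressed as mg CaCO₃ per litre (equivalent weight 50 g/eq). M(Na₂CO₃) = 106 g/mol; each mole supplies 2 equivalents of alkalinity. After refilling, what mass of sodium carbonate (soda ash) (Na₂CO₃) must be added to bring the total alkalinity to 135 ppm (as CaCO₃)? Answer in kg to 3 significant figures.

Volume: 269,000 US gal × 3.785 L/gal = 1,018,165 L.
After draining 39% and refilling: 152 × 0.61 + 25 × 0.39 = 102.47 ppm.
Deficit to target: 135 − 102.47 = 32.53 mg/L.
As CaCO₃: 32.53 mg/L × 1,018,165 L = 33,120 g; ÷ 50 g/eq ÷ 2 = 331.2 mol Na₂CO₃.
Mass: 331.2 × 106 = 35,110 g.

35.1 kg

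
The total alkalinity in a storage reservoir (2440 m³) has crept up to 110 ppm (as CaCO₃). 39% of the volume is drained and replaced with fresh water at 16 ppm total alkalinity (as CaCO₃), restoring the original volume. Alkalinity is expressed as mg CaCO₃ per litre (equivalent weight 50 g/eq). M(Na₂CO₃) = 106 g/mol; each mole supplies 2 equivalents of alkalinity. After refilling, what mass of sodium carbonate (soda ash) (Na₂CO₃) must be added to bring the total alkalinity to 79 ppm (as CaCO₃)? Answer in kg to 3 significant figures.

14.6 kg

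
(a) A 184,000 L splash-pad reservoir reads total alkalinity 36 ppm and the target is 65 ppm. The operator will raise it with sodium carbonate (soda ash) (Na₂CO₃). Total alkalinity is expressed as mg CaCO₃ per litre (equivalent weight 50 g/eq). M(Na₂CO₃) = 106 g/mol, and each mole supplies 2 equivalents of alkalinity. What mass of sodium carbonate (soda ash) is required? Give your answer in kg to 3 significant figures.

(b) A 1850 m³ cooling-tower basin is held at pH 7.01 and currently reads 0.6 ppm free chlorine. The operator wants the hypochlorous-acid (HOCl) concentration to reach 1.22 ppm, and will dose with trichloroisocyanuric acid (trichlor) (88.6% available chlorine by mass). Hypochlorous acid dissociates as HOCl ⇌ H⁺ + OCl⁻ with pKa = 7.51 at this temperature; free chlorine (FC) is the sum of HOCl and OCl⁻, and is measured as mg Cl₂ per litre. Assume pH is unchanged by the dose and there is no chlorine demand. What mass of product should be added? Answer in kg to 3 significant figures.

(a) Alkalinity to add: (65 − 36) = 29 mg/L as CaCO₃ × 184,000 L = 5336 g as CaCO₃.
(a) Equivalents: 5336 g ÷ 50 g/eq = 106.7 eq.
(a) Each mole of Na₂CO₃ supplies 2 eq, so 106.7 / 2 = 53.36 mol.
(a) Mass: 53.36 mol × 106 g/mol = 5656 g.

(b) Volume: 1850 m³ = 1,850,000 L.
(b) [OCl⁻]/[HOCl] = 10^(pH − pKa) = 10^(7.01 − 7.51) = 0.3162; fraction as HOCl = 1/(1 + 0.3162) = 0.7597.
(b) Free chlorine required for 1.22 ppm HOCl: 1.22 / 0.7597 = 1.606 ppm.
(b) FC to add: 1.606 − 0.6 = 1.006 mg/L as Cl₂.
(b) Cl₂ equivalent: 1.006 mg/L × 1,850,000 L = 1861 g.
(b) Product at 88.6% available Cl: 1861 / 0.886 = 2100 g.

(a) 5.66 kg; (b) 2.10 kg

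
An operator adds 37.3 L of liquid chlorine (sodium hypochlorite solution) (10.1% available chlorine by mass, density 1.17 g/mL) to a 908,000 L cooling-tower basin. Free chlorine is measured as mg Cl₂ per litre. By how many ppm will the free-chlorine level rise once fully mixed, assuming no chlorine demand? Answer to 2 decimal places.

Mass of solution: 37.3 L × 1000 mL/L × 1.17 g/mL = 43,640 g.
Available chlorine delivered: 43,640 g × 0.101 = 4408 g as Cl₂.
Concentration rise: 4408 g / 908,000 L = 4.854 mg/L = 4.85 ppm.

4.85 ppm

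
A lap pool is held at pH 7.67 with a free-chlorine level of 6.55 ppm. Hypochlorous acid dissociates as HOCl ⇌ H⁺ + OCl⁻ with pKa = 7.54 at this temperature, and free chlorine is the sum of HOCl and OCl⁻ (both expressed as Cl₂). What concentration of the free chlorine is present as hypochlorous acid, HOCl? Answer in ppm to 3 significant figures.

2.79 ppm

[OCl⁻]/[HOCl] = 10^(pH − pKa) = 10^(7.67 − 7.54) = 10^0.13 = 1.349.
Fraction as HOCl = 1 / (1 + 1.349) = 0.4257.
HOCl = 0.4257 × 6.55 ppm = 2.788 ppm.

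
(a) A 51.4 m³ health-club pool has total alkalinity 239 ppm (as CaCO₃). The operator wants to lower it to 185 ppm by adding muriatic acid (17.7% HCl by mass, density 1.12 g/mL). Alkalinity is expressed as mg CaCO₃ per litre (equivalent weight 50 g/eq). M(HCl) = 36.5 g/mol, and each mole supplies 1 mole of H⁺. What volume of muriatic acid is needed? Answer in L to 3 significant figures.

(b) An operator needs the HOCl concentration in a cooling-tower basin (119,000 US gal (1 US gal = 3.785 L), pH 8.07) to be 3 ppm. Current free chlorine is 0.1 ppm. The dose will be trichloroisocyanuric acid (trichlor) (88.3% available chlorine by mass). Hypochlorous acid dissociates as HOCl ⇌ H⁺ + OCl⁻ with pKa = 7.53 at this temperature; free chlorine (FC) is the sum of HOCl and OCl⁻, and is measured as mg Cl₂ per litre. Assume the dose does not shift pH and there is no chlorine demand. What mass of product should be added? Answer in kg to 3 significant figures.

(a) 10.2 L; (b) 6.79 kg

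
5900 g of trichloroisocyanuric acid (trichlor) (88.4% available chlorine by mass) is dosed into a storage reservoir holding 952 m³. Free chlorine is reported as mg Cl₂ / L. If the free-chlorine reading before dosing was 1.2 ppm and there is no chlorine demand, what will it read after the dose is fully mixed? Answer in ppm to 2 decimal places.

6.68 ppm

Volume: 952 m³ = 952,000 L.
Available chlorine delivered: 5900 g × 0.884 = 5216 g as Cl₂.
Concentration rise: 5216 g / 952,000 L = 5.479 mg/L = 5.48 ppm.
Final FC: 1.2 + 5.48 = 6.68 ppm.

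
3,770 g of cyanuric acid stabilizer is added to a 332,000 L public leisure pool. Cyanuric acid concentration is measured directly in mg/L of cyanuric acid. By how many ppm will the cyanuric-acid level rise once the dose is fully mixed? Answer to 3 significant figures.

Rise: 3,770 g / 332,000 L × 1000 = 11.36 mg/L.

11.4 ppm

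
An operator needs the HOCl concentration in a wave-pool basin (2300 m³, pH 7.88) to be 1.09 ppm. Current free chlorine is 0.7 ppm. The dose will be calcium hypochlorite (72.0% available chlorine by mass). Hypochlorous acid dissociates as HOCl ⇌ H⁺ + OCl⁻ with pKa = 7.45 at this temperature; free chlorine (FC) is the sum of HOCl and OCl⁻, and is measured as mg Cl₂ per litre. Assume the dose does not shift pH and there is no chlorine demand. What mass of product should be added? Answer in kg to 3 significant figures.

Volume: 2300 m³ = 2,300,000 L.
[OCl⁻]/[HOCl] = 10^(pH − pKa) = 10^(7.88 − 7.45) = 2.692; fraction as HOCl = 1/(1 + 2.692) = 0.2709.
Free chlorine required for 1.09 ppm HOCl: 1.09 / 0.2709 = 4.024 ppm.
FC to add: 4.024 − 0.7 = 3.324 mg/L as Cl₂.
Cl₂ equivalent: 3.324 mg/L × 2,300,000 L = 7645 g.
Product at 72.0% available Cl: 7645 / 0.72 = 10,620 g.

10.6 kg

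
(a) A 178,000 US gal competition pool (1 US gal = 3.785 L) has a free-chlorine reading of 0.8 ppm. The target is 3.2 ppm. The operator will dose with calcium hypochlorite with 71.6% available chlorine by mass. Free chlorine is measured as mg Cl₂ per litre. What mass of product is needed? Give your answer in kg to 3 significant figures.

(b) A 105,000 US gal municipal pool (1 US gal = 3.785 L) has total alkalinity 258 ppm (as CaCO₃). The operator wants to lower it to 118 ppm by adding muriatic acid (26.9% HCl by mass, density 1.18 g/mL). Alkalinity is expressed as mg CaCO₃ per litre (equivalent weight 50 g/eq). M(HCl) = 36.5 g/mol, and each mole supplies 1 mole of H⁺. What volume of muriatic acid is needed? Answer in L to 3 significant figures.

(a) 2.26 kg; (b) 128 L

(a) Volume: 178,000 US gal × 3.785 L/gal = 673,730 L.
(a) Chlorine deficit: 3.2 − 0.8 = 2.4 ppm = 2.4 mg/L as Cl₂.
(a) Cl₂ equivalent needed: 2.4 mg/L × 673,730 L = 1,617,000 mg = 1617 g.
(a) Product at 71.6% available chlorine: 1617 / 0.716 = 2258 g.

(b) Volume: 105,000 US gal × 3.785 L/gal = 397,425 L.
(b) Alkalinity to neutralize: (258 − 118) = 140 mg/L as CaCO₃ × 397,425 L = 55,640 g as CaCO₃.
(b) Equivalents of H⁺ required: 55,640 ÷ 50 g/eq = 1113 eq = 1113 mol HCl.
(b) Mass of HCl: 1113 × 36.5 = 40,620 g.
(b) Mass of 26.9% solution: 40,620 / 0.269 = 151,000 g.
(b) Volume: 151,000 g ÷ 1.18 g/mL = 128,000 mL.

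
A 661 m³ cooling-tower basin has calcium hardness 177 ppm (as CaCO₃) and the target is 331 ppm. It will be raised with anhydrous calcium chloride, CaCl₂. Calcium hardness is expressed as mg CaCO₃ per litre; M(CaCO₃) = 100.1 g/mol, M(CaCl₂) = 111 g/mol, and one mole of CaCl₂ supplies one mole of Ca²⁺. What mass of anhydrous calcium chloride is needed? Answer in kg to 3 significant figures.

113 kg

Volume: 661 m³ = 661,000 L.
Hardness to add: (331 − 177) = 154 mg/L as CaCO₃ × 661,000 L = 101,800 g as CaCO₃.
Moles of Ca²⁺ (1 mol Ca²⁺ ≡ 1 mol CaCO₃): 101,800 / 100.1 g/mol = 1017 mol.
Mass of CaCl₂: 1017 × 111 = 112,900 g.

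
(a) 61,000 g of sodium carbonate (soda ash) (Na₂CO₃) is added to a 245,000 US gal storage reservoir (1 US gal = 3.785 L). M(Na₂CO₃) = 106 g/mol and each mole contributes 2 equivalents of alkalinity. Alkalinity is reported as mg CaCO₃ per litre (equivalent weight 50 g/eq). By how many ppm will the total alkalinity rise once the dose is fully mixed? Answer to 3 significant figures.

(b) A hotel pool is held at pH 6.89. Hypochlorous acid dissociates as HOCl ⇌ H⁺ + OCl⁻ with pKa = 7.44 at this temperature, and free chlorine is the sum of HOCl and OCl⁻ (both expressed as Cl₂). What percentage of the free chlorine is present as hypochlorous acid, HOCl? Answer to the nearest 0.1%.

(a) Volume: 245,000 US gal × 3.785 L/gal = 927,325 L.
(a) Moles of Na₂CO₃: 61,000 g ÷ 106 g/mol = 575.5 mol → 1151 eq of alkalinity.
(a) As CaCO₃: 1151 eq × 50 g/eq = 57,550 g.
(a) Rise: 57,550 g / 927,325 L × 1000 = 62.06 mg/L.

(b) [OCl⁻]/[HOCl] = 10^(pH − pKa) = 10^(6.89 − 7.44) = 10^-0.55 = 0.2818.
(b) Fraction as HOCl = 1 / (1 + 0.2818) = 0.7801.

(a) 62.1 ppm; (b) 78.0%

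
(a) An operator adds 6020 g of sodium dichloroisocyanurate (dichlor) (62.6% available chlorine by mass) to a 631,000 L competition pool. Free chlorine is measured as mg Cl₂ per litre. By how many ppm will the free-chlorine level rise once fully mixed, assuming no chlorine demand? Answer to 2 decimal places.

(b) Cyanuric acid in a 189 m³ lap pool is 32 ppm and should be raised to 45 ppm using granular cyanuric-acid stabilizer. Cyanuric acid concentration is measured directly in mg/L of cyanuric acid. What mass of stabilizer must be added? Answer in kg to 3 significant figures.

(a) 5.97 ppm; (b) 2.46 kg

(a) Available chlorine delivered: 6020 g × 0.626 = 3769 g as Cl₂.
(a) Concentration rise: 3769 g / 631,000 L = 5.972 mg/L = 5.97 ppm.

(b) Volume: 189 m³ = 189,000 L.
(b) CYA to add: (45 − 32) = 13 mg/L × 189,000 L = 2457 g cyanuric acid.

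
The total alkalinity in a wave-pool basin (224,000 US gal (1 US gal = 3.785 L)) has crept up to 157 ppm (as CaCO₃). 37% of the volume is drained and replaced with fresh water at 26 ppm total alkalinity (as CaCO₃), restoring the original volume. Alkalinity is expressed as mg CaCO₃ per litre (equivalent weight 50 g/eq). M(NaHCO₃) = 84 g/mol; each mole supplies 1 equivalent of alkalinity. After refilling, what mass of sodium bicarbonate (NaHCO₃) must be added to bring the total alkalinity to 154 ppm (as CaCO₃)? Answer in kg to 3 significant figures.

64.8 kg

Volume: 224,000 US gal × 3.785 L/gal = 847,840 L.
After draining 37% and refilling: 157 × 0.63 + 26 × 0.37 = 108.53 ppm.
Deficit to target: 154 − 108.53 = 45.47 mg/L.
As CaCO₃: 45.47 mg/L × 847,840 L = 38,550 g; ÷ 50 g/eq ÷ 1 = 771 mol NaHCO₃.
Mass: 771 × 84 = 64,770 g.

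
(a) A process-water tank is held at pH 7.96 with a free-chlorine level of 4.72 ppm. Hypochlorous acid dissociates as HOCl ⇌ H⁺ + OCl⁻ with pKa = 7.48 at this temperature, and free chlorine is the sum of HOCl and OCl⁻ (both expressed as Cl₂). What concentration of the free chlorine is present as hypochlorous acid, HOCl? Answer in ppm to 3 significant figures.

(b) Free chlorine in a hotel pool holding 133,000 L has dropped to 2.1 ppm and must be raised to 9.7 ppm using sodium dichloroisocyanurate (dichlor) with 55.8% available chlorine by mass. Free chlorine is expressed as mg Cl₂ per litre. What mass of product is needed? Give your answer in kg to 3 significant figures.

(a) 1.17 ppm; (b) 1.81 kg

(a) [OCl⁻]/[HOCl] = 10^(pH − pKa) = 10^(7.96 − 7.48) = 10^0.48 = 3.02.
(a) Fraction as HOCl = 1 / (1 + 3.02) = 0.2488.
(a) HOCl = 0.2488 × 4.72 ppm = 1.174 ppm.

(b) Chlorine deficit: 9.7 − 2.1 = 7.6 ppm = 7.6 mg/L as Cl₂.
(b) Cl₂ equivalent needed: 7.6 mg/L × 133,000 L = 1,011,000 mg = 1011 g.
(b) Product at 55.8% available chlorine: 1011 / 0.558 = 1811 g.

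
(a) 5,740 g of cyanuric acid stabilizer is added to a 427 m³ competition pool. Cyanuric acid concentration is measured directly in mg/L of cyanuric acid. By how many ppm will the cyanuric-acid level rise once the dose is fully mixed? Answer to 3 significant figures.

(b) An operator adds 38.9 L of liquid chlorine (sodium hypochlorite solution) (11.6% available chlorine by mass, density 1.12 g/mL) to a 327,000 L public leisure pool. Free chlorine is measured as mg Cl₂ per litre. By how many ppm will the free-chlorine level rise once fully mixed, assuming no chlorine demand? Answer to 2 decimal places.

(a) Volume: 427 m³ = 427,000 L.
(a) Rise: 5,740 g / 427,000 L × 1000 = 13.44 mg/L.

(b) Mass of solution: 38.9 L × 1000 mL/L × 1.12 g/mL = 43,570 g.
(b) Available chlorine delivered: 43,570 g × 0.116 = 5054 g as Cl₂.
(b) Concentration rise: 5054 g / 327,000 L = 15.46 mg/L = 15.46 ppm.

(a) 13.4 ppm; (b) 15.46 ppm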